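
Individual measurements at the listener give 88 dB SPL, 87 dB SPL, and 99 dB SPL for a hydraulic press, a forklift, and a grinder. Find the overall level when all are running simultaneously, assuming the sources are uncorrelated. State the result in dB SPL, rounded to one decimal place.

99.6 dB SPL

For uncorrelated sources the intensities add, so convert each level to linear form, sum, and take 10·log₁₀ of the total.
Σ 10^(L/10) = 10^(88/10) + 10^(87/10) + 10^(99/10) = 9.075e+09.
L_total = 10·log₁₀(9.075e+09) = 99.58 dB SPL.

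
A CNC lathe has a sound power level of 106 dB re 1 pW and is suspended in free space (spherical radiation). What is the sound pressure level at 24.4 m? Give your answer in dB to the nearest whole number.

Free-field spherical radiation: L_p = L_w − 10·log₁₀(4π·r²), r = 24.4 m.
4π·r² = 7482 m², 10·log₁₀ of that is 38.740 dB.
L_p = 106 − 38.740 = 67.26 dB.

67 dB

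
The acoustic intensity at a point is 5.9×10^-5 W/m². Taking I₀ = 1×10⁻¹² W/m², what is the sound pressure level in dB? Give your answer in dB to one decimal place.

L = 10·log₁₀(I/I₀) = 10·log₁₀(5.9×10^-5/10⁻¹²) = 10·log₁₀(5.9×10^7).
L = 10·(0.7709 + 7) = 77.71 dB.

77.7 dB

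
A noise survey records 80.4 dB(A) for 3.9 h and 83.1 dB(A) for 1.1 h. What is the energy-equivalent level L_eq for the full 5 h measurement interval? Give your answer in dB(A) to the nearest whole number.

81 dB(A)

Weight each interval's intensity by its duration and average over T = 5 h:
Σ tᵢ·10^(Lᵢ/10) = 3.9·10^(80.4/10) + 1.1·10^(83.1/10) = 6.522e+08.
L_eq = 10·log₁₀(6.522e+08/5) = 81.15 dB(A).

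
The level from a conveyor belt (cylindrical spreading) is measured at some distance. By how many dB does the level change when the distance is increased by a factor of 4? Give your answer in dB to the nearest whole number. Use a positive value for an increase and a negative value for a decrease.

With cylindrical spreading the level changes by −10·log₁₀(r₂/r₁).
ΔL = −10·log₁₀(4) = -6.02 dB.

-6 dB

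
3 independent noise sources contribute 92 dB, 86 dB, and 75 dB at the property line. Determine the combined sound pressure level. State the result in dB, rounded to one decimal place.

93.0 dB

Incoherent sources combine by intensity addition: L_total = 10·log₁₀(Σ 10^(L_i/10)).
Σ 10^(L/10) = 10^(92/10) + 10^(86/10) + 10^(75/10) = 2.015e+09.
L_total = 10·log₁₀(2.015e+09) = 93.04 dB.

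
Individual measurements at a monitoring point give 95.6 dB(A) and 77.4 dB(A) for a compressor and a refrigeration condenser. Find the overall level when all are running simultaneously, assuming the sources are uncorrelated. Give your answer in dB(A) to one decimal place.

For uncorrelated sources the intensities add, so convert each level to linear form, sum, and take 10·log₁₀ of the total.
Σ 10^(L/10) = 10^(95.6/10) + 10^(77.4/10) = 3.686e+09.
L_total = 10·log₁₀(3.686e+09) = 95.67 dB(A).

95.7 dB(A)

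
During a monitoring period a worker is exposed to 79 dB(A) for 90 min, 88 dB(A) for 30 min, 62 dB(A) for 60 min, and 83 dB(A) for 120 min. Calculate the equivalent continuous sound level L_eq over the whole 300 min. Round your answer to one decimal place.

82.2 dB(A)

L_eq = 10·log₁₀[(1/T)·Σ tᵢ·10^(Lᵢ/10)] with T = 300 min.
Σ tᵢ·10^(Lᵢ/10) = 90·10^(79/10) + 30·10^(88/10) + 60·10^(62/10) + 120·10^(83/10) = 5.012e+10.
L_eq = 10·log₁₀(5.012e+10/300) = 82.23 dB(A).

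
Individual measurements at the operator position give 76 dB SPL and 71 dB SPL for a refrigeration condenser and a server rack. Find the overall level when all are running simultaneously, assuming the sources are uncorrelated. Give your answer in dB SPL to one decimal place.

For uncorrelated sources the intensities add, so convert each level to linear form, sum, and take 10·log₁₀ of the total.
Σ 10^(L/10) = 10^(76/10) + 10^(71/10) = 5.240e+07.
L_total = 10·log₁₀(5.240e+07) = 77.19 dB SPL.

77.2 dB SPL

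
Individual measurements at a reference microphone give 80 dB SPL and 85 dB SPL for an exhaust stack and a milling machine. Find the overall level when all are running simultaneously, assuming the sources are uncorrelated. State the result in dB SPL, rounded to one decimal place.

Incoherent sources combine by intensity addition: L_total = 10·log₁₀(Σ 10^(L_i/10)).
Σ 10^(L/10) = 10^(80/10) + 10^(85/10) = 4.162e+08.
L_total = 10·log₁₀(4.162e+08) = 86.19 dB SPL.

86.2 dB SPL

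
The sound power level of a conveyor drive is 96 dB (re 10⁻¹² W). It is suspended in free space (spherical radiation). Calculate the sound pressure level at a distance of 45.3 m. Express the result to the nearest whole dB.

The power spreads over a sphere of area 4π·r², so L_p = L_w − 10·log₁₀(4π·r²).
4π·r² = 2.579e+04 m², 10·log₁₀ of that is 44.114 dB.
L_p = 96 − 44.114 = 51.89 dB.

52 dB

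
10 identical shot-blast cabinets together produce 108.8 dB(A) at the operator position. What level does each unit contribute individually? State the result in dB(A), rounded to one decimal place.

Dividing the total intensity by 10 lowers the level by 10·log₁₀ 10 = 10.000 dB: L₁ = 108.8 − 10.000.

98.8 dB(A)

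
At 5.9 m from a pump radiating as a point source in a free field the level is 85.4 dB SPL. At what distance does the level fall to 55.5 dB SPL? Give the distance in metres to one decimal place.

Point-source spreading drops the level by 20·log₁₀(r₂/r₁); inverting, r₂/r₁ = 10^(ΔL/20).
r₂ = 5.9·10^((85.4−55.5)/20) = 5.9·10^(29.9/20) = 184.44 m.

184.4 m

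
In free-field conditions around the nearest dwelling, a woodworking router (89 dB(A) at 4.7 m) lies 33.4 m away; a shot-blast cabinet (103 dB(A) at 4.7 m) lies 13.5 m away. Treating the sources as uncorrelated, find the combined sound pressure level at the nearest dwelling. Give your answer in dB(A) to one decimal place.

Propagate each source to the receiver with L = L_ref − 20·log₁₀(r/r_ref), then add intensities.
woodworking router: 89 − 20·log₁₀(33.4/4.7) = 89 − 17.03 = 71.97 dB(A).
shot-blast cabinet: 103 − 20·log₁₀(13.5/4.7) = 103 − 9.16 = 93.84 dB(A).
Σ 10^(L/10) = 2.434e+09 → L_total = 10·log₁₀(2.434e+09) = 93.86 dB(A).

93.9 dB(A)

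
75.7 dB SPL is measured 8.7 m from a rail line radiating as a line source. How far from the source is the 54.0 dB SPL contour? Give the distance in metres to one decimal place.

1286.8 m

Line-source spreading drops the level by 10·log₁₀(r₂/r₁); inverting, r₂/r₁ = 10^(ΔL/10).
r₂ = 8.7·10^((75.7−54.0)/10) = 8.7·10^(21.7/10) = 1286.82 m.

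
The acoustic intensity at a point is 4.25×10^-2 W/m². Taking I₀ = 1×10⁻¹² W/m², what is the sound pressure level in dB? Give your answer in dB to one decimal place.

106.3 dB

Dividing by I₀ shifts the exponent by 12: I/I₀ = 4.25×10^10.
L = 10·(0.6284 + 10) = 106.28 dB.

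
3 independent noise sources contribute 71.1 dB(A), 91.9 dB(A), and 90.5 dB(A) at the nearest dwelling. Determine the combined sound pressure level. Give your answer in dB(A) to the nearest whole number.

94 dB(A)

For uncorrelated sources the intensities add, so convert each level to linear form, sum, and take 10·log₁₀ of the total.
Σ 10^(L/10) = 10^(71.1/10) + 10^(91.9/10) + 10^(90.5/10) = 2.684e+09.
L_total = 10·log₁₀(2.684e+09) = 94.29 dB(A).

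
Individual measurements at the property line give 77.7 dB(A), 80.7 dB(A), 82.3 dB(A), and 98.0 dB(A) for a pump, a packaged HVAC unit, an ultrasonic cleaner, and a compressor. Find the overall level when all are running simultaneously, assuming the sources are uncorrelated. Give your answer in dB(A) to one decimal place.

Incoherent sources combine by intensity addition: L_total = 10·log₁₀(Σ 10^(L_i/10)).
Σ 10^(L/10) = 10^(77.7/10) + 10^(80.7/10) + 10^(82.3/10) + 10^(98.0/10) = 6.656e+09.
L_total = 10·log₁₀(6.656e+09) = 98.23 dB(A).

98.2 dB(A)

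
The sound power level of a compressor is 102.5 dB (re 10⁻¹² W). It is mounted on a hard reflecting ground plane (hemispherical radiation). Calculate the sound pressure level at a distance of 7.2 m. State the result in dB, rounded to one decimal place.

77.4 dB

L_p = L_w − 10·log₁₀(2π·r²) with r = 7.2 m.
2π·r² = 325.7 m², 10·log₁₀ of that is 25.128 dB.
L_p = 102.5 − 25.128 = 77.37 dB.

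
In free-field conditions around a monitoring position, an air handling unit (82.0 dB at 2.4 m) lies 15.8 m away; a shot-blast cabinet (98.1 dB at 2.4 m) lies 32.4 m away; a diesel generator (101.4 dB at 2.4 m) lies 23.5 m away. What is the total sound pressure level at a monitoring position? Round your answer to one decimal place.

First find each source's level at the receiver (point-source: −20·log₁₀(r/r_ref)), then combine on an intensity basis.
air handling unit: 82.0 − 20·log₁₀(15.8/2.4) = 82.0 − 16.37 = 65.63 dB.
shot-blast cabinet: 98.1 − 20·log₁₀(32.4/2.4) = 98.1 − 22.61 = 75.49 dB.
diesel generator: 101.4 − 20·log₁₀(23.5/2.4) = 101.4 − 19.82 = 81.58 dB.
Σ 10^(L/10) = 1.831e+08 → L_total = 10·log₁₀(1.831e+08) = 82.63 dB.

82.6 dB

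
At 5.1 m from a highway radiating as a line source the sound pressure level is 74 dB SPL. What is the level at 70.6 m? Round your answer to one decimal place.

Cylindrical spreading from a line source gives a 10·log₁₀(r₂/r₁) drop.
L₂ = 74 − 10·log₁₀(70.6/5.1) = 74 − 11.412 = 62.59 dB SPL.

62.6 dB SPL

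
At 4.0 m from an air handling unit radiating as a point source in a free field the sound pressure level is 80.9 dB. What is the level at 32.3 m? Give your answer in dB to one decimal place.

62.8 dB

For a point source, L₂ = L₁ − 20·log₁₀(r₂/r₁).
L₂ = 80.9 − 20·log₁₀(32.3/4.0) = 80.9 − 18.143 = 62.76 dB.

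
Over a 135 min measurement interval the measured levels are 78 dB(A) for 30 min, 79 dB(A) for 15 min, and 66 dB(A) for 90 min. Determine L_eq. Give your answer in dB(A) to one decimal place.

The energy average is taken in the linear domain: L_eq = 10·log₁₀[(Σ tᵢ·10^(Lᵢ/10))/T], T = 135 min.
Σ tᵢ·10^(Lᵢ/10) = 30·10^(78/10) + 15·10^(79/10) + 90·10^(66/10) = 3.443e+09.
L_eq = 10·log₁₀(3.443e+09/135) = 74.07 dB(A).

74.1 dB(A)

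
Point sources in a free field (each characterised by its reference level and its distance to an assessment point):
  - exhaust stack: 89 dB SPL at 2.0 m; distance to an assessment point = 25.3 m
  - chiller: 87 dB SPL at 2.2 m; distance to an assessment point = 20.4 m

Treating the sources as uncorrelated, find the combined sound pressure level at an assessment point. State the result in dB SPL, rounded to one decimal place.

First find each source's level at the receiver (point-source: −20·log₁₀(r/r_ref)), then combine on an intensity basis.
exhaust stack: 89 − 20·log₁₀(25.3/2.0) = 89 − 22.04 = 66.96 dB SPL.
chiller: 87 − 20·log₁₀(20.4/2.2) = 87 − 19.34 = 67.66 dB SPL.
Σ 10^(L/10) = 1.079e+07 → L_total = 10·log₁₀(1.079e+07) = 70.33 dB SPL.

70.3 dB SPL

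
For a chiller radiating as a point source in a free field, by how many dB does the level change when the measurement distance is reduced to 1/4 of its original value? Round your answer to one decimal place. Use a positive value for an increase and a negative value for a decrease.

+12.0 dB

With spherical spreading the level changes by −20·log₁₀(r₂/r₁).
ΔL = −20·log₁₀(0.25) = +12.04 dB.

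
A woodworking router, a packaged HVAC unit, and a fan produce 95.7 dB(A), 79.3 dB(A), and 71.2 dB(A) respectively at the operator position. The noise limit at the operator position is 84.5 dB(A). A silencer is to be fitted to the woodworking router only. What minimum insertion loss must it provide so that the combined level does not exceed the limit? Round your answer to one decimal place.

13.1 dB

The untreated sources together contribute 10^(79.3/10) + 10^(71.2/10) = 9.830e+07, i.e. 79.93 dB(A).
The limit corresponds to 10^(84.5/10) = 2.818e+08; subtracting the fixed part leaves 1.835e+08 for the woodworking router, i.e. 82.64 dB(A).
So the woodworking router must be reduced from 95.7 to 82.64 dB(A): IL = 13.06 dB.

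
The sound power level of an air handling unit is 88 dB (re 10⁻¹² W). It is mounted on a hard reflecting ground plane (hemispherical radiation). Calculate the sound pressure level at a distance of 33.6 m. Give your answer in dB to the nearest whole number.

Free-field hemispherical radiation: L_p = L_w − 10·log₁₀(2π·r²), r = 33.6 m.
2π·r² = 7093 m², 10·log₁₀ of that is 38.509 dB.
L_p = 88 − 38.509 = 49.49 dB.

49 dB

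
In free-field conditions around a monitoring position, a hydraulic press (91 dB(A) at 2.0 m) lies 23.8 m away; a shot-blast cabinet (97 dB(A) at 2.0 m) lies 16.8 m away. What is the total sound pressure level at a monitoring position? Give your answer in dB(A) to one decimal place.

Propagate each source to the receiver with L = L_ref − 20·log₁₀(r/r_ref), then add intensities.
hydraulic press: 91 − 20·log₁₀(23.8/2.0) = 91 − 21.51 = 69.49 dB(A).
shot-blast cabinet: 97 − 20·log₁₀(16.8/2.0) = 97 − 18.49 = 78.51 dB(A).
Σ 10^(L/10) = 7.992e+07 → L_total = 10·log₁₀(7.992e+07) = 79.03 dB(A).

79.0 dB(A)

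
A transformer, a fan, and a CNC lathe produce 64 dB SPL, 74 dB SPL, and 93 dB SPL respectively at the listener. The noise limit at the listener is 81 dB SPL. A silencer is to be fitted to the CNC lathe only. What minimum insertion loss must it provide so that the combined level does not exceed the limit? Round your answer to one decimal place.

Everything except the CNC lathe sums to 10^(64/10) + 10^(74/10) = 2.763e+07 in linear terms, 74.41 dB SPL.
The limit corresponds to 10^(81/10) = 1.259e+08; subtracting the fixed part leaves 9.826e+07 for the CNC lathe, i.e. 79.92 dB SPL.
Required insertion loss = 93 − 79.92 = 13.08 dB.

13.1 dB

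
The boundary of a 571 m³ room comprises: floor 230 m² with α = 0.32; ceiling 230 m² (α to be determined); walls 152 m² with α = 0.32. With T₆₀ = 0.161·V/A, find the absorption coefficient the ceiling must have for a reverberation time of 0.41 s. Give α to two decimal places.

0.44

From T₆₀ = 0.161·V/A, the target T₆₀ = 0.41 s needs A = 0.161·571/0.41 = 224.22 m².
Absorption from the other surfaces = 230·0.32 + 152·0.32 = 122.24 m², so the ceiling must supply 101.98 m² over 230 m².
α = 101.98/230 = 0.443.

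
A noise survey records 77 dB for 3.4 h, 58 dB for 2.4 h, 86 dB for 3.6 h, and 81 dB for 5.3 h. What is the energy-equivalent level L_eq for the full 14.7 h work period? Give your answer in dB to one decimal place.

81.9 dB

The energy average is taken in the linear domain: L_eq = 10·log₁₀[(Σ tᵢ·10^(Lᵢ/10))/T], T = 14.7 h.
Σ tᵢ·10^(Lᵢ/10) = 3.4·10^(77/10) + 2.4·10^(58/10) + 3.6·10^(86/10) + 5.3·10^(81/10) = 2.272e+09.
L_eq = 10·log₁₀(2.272e+09/14.7) = 81.89 dB.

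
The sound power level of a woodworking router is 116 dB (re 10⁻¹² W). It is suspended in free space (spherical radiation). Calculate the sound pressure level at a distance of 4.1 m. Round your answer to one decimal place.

L_p = L_w − 10·log₁₀(4π·r²) with r = 4.1 m.
4π·r² = 211.2 m², 10·log₁₀ of that is 23.248 dB.
L_p = 116 − 23.248 = 92.75 dB.

92.8 dB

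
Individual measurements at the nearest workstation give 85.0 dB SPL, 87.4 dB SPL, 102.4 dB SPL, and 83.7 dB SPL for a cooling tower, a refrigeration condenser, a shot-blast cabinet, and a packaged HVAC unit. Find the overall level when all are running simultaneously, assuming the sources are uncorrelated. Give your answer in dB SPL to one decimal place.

102.7 dB SPL

For uncorrelated sources the intensities add, so convert each level to linear form, sum, and take 10·log₁₀ of the total.
Σ 10^(L/10) = 10^(85.0/10) + 10^(87.4/10) + 10^(102.4/10) + 10^(83.7/10) = 1.848e+10.
L_total = 10·log₁₀(1.848e+10) = 102.67 dB SPL.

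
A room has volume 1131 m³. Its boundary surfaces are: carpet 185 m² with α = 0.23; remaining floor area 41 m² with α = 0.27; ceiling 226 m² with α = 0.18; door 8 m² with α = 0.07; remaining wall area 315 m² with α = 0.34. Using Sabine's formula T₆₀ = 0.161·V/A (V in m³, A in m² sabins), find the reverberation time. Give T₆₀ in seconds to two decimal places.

A = Σ Sᵢαᵢ = 185·0.23 + 41·0.27 + 226·0.18 + 8·0.07 + 315·0.34 = 201.96 m².
T₆₀ = 0.161 × 1131 / 201.96 = 0.902 s.

0.90 s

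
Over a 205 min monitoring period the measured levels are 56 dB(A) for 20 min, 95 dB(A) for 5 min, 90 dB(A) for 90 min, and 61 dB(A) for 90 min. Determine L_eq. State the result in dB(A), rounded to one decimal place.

L_eq = 10·log₁₀[(1/T)·Σ tᵢ·10^(Lᵢ/10)] with T = 205 min.
Σ tᵢ·10^(Lᵢ/10) = 20·10^(56/10) + 5·10^(95/10) + 90·10^(90/10) + 90·10^(61/10) = 1.059e+11.
L_eq = 10·log₁₀(1.059e+11/205) = 87.13 dB(A).

87.1 dB(A)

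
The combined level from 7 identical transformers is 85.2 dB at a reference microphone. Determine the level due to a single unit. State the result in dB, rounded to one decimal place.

76.7 dB

7 equal contributions raise the level by 10·log₁₀ 7 = 8.451 dB, so each unit alone gives 85.2 − 8.451.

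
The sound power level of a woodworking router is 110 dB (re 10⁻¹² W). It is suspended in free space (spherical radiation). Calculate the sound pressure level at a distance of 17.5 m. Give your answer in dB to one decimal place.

74.1 dB

Free-field spherical radiation: L_p = L_w − 10·log₁₀(4π·r²), r = 17.5 m.
4π·r² = 3848 m², 10·log₁₀ of that is 35.853 dB.
L_p = 110 − 35.853 = 74.15 dB.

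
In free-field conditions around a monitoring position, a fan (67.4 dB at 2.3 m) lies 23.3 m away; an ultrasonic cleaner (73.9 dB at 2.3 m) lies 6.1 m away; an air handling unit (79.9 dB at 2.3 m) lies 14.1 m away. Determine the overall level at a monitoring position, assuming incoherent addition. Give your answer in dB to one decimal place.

First find each source's level at the receiver (point-source: −20·log₁₀(r/r_ref)), then combine on an intensity basis.
fan: 67.4 − 20·log₁₀(23.3/2.3) = 67.4 − 20.11 = 47.29 dB.
ultrasonic cleaner: 73.9 − 20·log₁₀(6.1/2.3) = 73.9 − 8.47 = 65.43 dB.
air handling unit: 79.9 − 20·log₁₀(14.1/2.3) = 79.9 − 15.75 = 64.15 dB.
Σ 10^(L/10) = 6.144e+06 → L_total = 10·log₁₀(6.144e+06) = 67.88 dB.

67.9 dB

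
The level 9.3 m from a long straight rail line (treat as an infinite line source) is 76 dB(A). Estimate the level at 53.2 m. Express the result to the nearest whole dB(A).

Cylindrical spreading from a line source gives a 10·log₁₀(r₂/r₁) drop.
L₂ = 76 − 10·log₁₀(53.2/9.3) = 76 − 7.574 = 68.43 dB(A).

68 dB(A)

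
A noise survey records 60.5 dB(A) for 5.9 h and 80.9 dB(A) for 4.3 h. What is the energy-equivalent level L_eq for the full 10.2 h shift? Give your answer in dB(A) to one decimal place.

77.2 dB(A)

L_eq = 10·log₁₀[(1/T)·Σ tᵢ·10^(Lᵢ/10)] with T = 10.2 h.
Σ tᵢ·10^(Lᵢ/10) = 5.9·10^(60.5/10) + 4.3·10^(80.9/10) = 5.356e+08.
L_eq = 10·log₁₀(5.356e+08/10.2) = 77.20 dB(A).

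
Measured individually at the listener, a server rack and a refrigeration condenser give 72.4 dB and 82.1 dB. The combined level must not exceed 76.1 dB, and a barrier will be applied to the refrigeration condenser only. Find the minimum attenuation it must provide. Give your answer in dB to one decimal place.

The untreated sources together contribute 10^(72.4/10) = 1.738e+07, i.e. 72.40 dB.
The limit corresponds to 10^(76.1/10) = 4.074e+07; subtracting the fixed part leaves 2.336e+07 for the refrigeration condenser, i.e. 73.68 dB.
Required insertion loss = 82.1 − 73.68 = 8.42 dB.

8.4 dB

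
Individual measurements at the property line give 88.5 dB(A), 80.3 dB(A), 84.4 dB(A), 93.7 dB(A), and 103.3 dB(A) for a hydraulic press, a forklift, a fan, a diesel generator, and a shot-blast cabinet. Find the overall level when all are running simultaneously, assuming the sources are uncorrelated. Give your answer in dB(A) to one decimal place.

103.9 dB(A)

Incoherent sources combine by intensity addition: L_total = 10·log₁₀(Σ 10^(L_i/10)).
Σ 10^(L/10) = 10^(88.5/10) + 10^(80.3/10) + 10^(84.4/10) + 10^(93.7/10) + 10^(103.3/10) = 2.481e+10.
L_total = 10·log₁₀(2.481e+10) = 103.95 dB(A).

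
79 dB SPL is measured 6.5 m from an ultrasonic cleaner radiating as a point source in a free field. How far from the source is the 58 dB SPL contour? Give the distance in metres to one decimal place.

The 21.0 dB drop corresponds to a distance ratio of 10^(21.0/20) for a point source.
r₂ = 6.5·10^((79−58)/20) = 6.5·10^(21.0/20) = 72.93 m.

72.9 m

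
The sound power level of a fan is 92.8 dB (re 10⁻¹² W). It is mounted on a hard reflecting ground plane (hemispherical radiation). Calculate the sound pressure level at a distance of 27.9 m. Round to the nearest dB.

L_p = L_w − 10·log₁₀(2π·r²) with r = 27.9 m.
2π·r² = 4891 m², 10·log₁₀ of that is 36.894 dB.
L_p = 92.8 − 36.894 = 55.91 dB.

56 dB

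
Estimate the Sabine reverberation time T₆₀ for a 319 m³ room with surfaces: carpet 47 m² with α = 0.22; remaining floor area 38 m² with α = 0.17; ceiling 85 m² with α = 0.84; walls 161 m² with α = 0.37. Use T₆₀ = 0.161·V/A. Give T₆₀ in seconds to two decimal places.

Total absorption A = 47·0.22 + 38·0.17 + 85·0.84 + 161·0.37 = 147.77 m² sabins.
T₆₀ = 0.161·V/A = 0.161·319/147.77 = 0.348 s.

0.35 s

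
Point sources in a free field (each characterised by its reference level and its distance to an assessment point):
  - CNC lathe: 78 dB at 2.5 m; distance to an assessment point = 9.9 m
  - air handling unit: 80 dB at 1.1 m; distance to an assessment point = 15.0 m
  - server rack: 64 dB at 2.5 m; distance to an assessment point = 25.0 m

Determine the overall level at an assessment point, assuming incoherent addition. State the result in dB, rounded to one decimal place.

66.6 dB

First find each source's level at the receiver (point-source: −20·log₁₀(r/r_ref)), then combine on an intensity basis.
CNC lathe: 78 − 20·log₁₀(9.9/2.5) = 78 − 11.95 = 66.05 dB.
air handling unit: 80 − 20·log₁₀(15.0/1.1) = 80 − 22.69 = 57.31 dB.
server rack: 64 − 20·log₁₀(25.0/2.5) = 64 − 20.00 = 44.00 dB.
Σ 10^(L/10) = 4.586e+06 → L_total = 10·log₁₀(4.586e+06) = 66.61 dB.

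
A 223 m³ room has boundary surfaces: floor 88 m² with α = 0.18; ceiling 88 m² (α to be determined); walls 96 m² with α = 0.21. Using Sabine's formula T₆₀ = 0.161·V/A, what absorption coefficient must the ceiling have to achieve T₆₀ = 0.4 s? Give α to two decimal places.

0.61

A = 0.161·V/T₆₀ = 0.161·223/0.4 = 89.76 m² sabins.
Absorption from the other surfaces = 88·0.18 + 96·0.21 = 36.00 m², so the ceiling must supply 53.76 m² over 88 m².
α = 53.76/88 = 0.611.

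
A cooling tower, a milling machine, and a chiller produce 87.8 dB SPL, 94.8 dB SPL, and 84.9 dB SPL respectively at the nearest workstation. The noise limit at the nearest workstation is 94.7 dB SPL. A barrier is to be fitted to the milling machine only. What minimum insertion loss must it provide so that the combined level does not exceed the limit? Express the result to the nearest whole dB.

2 dB

Fixed contribution from the other sources: Σ 10^(L/10) = 10^(87.8/10) + 10^(84.9/10) = 9.116e+08 (89.60 dB SPL).
The limit corresponds to 10^(94.7/10) = 2.951e+09; subtracting the fixed part leaves 2.040e+09 for the milling machine, i.e. 93.10 dB SPL.
So the milling machine must be reduced from 94.8 to 93.10 dB SPL: IL = 1.70 dB.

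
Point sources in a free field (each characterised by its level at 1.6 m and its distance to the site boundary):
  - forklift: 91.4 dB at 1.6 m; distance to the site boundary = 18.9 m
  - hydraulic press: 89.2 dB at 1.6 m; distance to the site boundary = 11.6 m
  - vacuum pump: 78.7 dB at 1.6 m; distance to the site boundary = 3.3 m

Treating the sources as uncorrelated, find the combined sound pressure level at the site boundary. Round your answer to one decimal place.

First find each source's level at the receiver (point-source: −20·log₁₀(r/r_ref)), then combine on an intensity basis.
forklift: 91.4 − 20·log₁₀(18.9/1.6) = 91.4 − 21.45 = 69.95 dB.
hydraulic press: 89.2 − 20·log₁₀(11.6/1.6) = 89.2 − 17.21 = 71.99 dB.
vacuum pump: 78.7 − 20·log₁₀(3.3/1.6) = 78.7 − 6.29 = 72.41 dB.
Σ 10^(L/10) = 4.314e+07 → L_total = 10·log₁₀(4.314e+07) = 76.35 dB.

76.3 dB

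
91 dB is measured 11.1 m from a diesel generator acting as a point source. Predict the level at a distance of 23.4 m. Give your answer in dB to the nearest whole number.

Point-source attenuation: ΔL = 20·log₁₀(r₂/r₁) = 20·log₁₀(23.4/11.1) = 6.478 dB.
L₂ = 91 − 20·log₁₀(23.4/11.1) = 91 − 6.478 = 84.52 dB.

85 dB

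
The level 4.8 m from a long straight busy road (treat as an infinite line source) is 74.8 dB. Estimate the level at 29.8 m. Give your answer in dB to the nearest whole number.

For a line source, L₂ = L₁ − 10·log₁₀(r₂/r₁).
L₂ = 74.8 − 10·log₁₀(29.8/4.8) = 74.8 − 7.930 = 66.87 dB.

67 dB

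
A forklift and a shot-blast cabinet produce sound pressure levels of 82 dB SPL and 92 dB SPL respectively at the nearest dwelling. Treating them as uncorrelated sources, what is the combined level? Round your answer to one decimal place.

Incoherent sources combine by intensity addition: L_total = 10·log₁₀(Σ 10^(L_i/10)).
Σ 10^(L/10) = 10^(82/10) + 10^(92/10) = 1.743e+09.
L_total = 10·log₁₀(1.743e+09) = 92.41 dB SPL.

92.4 dB SPL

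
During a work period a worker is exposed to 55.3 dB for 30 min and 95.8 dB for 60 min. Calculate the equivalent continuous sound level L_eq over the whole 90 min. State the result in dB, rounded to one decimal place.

94.0 dB

Weight each interval's intensity by its duration and average over T = 90 min:
Σ tᵢ·10^(Lᵢ/10) = 30·10^(55.3/10) + 60·10^(95.8/10) = 2.281e+11.
L_eq = 10·log₁₀(2.281e+11/90) = 94.04 dB.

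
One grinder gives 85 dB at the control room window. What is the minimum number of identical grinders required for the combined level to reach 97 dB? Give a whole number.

16

Need L₁ + 10·log₁₀ N ≥ 97, i.e. log₁₀ N ≥ 1.20.
N ≥ 10^(12.0/10) = 15.849, so N = 16.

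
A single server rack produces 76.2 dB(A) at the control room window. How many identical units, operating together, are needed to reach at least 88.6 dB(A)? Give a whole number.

18

The shortfall is 88.6 − 76.2 = 12.4 dB, and N units add 10·log₁₀ N, so need 10·log₁₀ N ≥ 12.4.
N ≥ 10^(12.4/10) = 17.378, so N = 18.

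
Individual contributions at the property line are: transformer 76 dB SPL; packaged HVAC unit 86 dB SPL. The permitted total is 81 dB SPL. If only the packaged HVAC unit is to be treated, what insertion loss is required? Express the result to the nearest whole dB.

7 dB

Everything except the packaged HVAC unit sums to 10^(76/10) = 3.981e+07 in linear terms, 76.00 dB SPL.
The limit corresponds to 10^(81/10) = 1.259e+08; subtracting the fixed part leaves 8.608e+07 for the packaged HVAC unit, i.e. 79.35 dB SPL.
Required insertion loss = 86 − 79.35 = 6.65 dB.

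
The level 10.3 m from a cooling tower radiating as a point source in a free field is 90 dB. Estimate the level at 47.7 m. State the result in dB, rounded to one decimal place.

76.7 dB

Spherical spreading from a point source gives a 20·log₁₀(r₂/r₁) drop.
L₂ = 90 − 20·log₁₀(47.7/10.3) = 90 − 13.314 = 76.69 dB.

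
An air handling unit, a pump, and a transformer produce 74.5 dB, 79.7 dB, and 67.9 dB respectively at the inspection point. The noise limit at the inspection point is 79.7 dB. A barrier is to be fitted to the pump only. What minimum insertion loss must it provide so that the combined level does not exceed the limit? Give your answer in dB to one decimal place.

2.0 dB

Fixed contribution from the other sources: Σ 10^(L/10) = 10^(74.5/10) + 10^(67.9/10) = 3.435e+07 (75.36 dB).
The limit corresponds to 10^(79.7/10) = 9.333e+07; subtracting the fixed part leaves 5.898e+07 for the pump, i.e. 77.71 dB.
Required insertion loss = 79.7 − 77.71 = 1.99 dB.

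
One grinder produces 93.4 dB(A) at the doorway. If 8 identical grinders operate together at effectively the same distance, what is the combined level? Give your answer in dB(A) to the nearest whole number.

With 8 equal, uncorrelated contributions the intensity is 8× that of one unit, giving a rise of 10·log₁₀ 8.
L_total = 93.4 + 10·log₁₀(8) = 93.4 + 9.031 = 102.43 dB(A).

102 dB(A)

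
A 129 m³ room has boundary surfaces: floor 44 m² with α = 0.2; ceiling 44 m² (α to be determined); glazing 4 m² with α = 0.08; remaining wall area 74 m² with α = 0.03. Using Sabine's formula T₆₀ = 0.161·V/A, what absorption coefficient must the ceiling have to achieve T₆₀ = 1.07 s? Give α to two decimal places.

0.18

From T₆₀ = 0.161·V/A, the target T₆₀ = 1.07 s needs A = 0.161·129/1.07 = 19.41 m².
Absorption from the other surfaces = 44·0.2 + 4·0.08 + 74·0.03 = 11.34 m², so the ceiling must supply 8.07 m² over 44 m².
α = 8.07/44 = 0.183.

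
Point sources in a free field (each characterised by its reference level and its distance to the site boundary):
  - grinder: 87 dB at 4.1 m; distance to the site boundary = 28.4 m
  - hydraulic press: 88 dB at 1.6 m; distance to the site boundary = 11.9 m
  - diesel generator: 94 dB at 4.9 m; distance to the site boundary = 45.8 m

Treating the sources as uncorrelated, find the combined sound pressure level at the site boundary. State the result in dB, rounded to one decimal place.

Propagate each source to the receiver with L = L_ref − 20·log₁₀(r/r_ref), then add intensities.
grinder: 87 − 20·log₁₀(28.4/4.1) = 87 − 16.81 = 70.19 dB.
hydraulic press: 88 − 20·log₁₀(11.9/1.6) = 88 − 17.43 = 70.57 dB.
diesel generator: 94 − 20·log₁₀(45.8/4.9) = 94 − 19.41 = 74.59 dB.
Σ 10^(L/10) = 5.060e+07 → L_total = 10·log₁₀(5.060e+07) = 77.04 dB.

77.0 dB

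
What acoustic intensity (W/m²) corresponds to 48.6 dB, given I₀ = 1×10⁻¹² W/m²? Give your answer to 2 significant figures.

I/I₀ = 10^(48.6/10) = 7.244e+04, so I = 7.244e+04 × 10⁻¹² W/m².

7.2e-08 W/m²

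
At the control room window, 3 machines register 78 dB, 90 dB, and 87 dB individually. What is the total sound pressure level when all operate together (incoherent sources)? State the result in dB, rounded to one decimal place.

91.9 dB

For uncorrelated sources the intensities add, so convert each level to linear form, sum, and take 10·log₁₀ of the total.
Σ 10^(L/10) = 10^(78/10) + 10^(90/10) + 10^(87/10) = 1.564e+09.
L_total = 10·log₁₀(1.564e+09) = 91.94 dB.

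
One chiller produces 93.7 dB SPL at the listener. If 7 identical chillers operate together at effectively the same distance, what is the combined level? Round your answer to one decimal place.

N identical incoherent sources raise the level by 10·log₁₀ N.
L_total = 93.7 + 10·log₁₀(7) = 93.7 + 8.451 = 102.15 dB SPL.

102.2 dB SPL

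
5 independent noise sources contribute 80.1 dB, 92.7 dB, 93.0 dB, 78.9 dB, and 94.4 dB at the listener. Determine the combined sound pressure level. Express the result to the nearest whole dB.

Incoherent sources combine by intensity addition: L_total = 10·log₁₀(Σ 10^(L_i/10)).
Σ 10^(L/10) = 10^(80.1/10) + 10^(92.7/10) + 10^(93.0/10) + 10^(78.9/10) + 10^(94.4/10) = 6.792e+09.
L_total = 10·log₁₀(6.792e+09) = 98.32 dB.

98 dB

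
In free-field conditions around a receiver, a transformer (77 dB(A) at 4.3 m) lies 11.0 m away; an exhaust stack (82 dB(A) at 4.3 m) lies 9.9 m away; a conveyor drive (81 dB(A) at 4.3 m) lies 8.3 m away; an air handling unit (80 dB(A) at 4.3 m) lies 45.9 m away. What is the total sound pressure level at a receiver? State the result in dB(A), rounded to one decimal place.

78.6 dB(A)

First find each source's level at the receiver (point-source: −20·log₁₀(r/r_ref)), then combine on an intensity basis.
transformer: 77 − 20·log₁₀(11.0/4.3) = 77 − 8.16 = 68.84 dB(A).
exhaust stack: 82 − 20·log₁₀(9.9/4.3) = 82 − 7.24 = 74.76 dB(A).
conveyor drive: 81 − 20·log₁₀(8.3/4.3) = 81 − 5.71 = 75.29 dB(A).
air handling unit: 80 − 20·log₁₀(45.9/4.3) = 80 − 20.57 = 59.43 dB(A).
Σ 10^(L/10) = 7.223e+07 → L_total = 10·log₁₀(7.223e+07) = 78.59 dB(A).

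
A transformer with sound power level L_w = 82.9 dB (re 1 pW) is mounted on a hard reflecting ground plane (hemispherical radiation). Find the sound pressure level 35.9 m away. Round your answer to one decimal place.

43.8 dB

L_p = L_w − 10·log₁₀(2π·r²) with r = 35.9 m.
2π·r² = 8098 m², 10·log₁₀ of that is 39.084 dB.
L_p = 82.9 − 39.084 = 43.82 dB.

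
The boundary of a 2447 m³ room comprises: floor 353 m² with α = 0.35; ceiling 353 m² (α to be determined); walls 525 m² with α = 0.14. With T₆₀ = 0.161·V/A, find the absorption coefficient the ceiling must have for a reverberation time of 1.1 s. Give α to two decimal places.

0.46

From T₆₀ = 0.161·V/A, the target T₆₀ = 1.1 s needs A = 0.161·2447/1.1 = 358.15 m².
Absorption from the other surfaces = 353·0.35 + 525·0.14 = 197.05 m², so the ceiling must supply 161.10 m² over 353 m².
α = 161.10/353 = 0.456.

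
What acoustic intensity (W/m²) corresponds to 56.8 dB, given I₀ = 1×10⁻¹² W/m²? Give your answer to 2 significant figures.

4.8e-07 W/m²

I/I₀ = 10^(56.8/10) = 4.786e+05, so I = 4.786e+05 × 10⁻¹² W/m².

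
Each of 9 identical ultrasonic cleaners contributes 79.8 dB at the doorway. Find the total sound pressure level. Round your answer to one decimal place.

89.3 dB

N identical incoherent sources raise the level by 10·log₁₀ N.
L_total = 79.8 + 10·log₁₀(9) = 79.8 + 9.542 = 89.34 dB.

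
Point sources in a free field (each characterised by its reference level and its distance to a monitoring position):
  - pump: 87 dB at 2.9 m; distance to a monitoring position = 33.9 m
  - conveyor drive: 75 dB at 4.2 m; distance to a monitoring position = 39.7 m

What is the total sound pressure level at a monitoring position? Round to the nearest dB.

First find each source's level at the receiver (point-source: −20·log₁₀(r/r_ref)), then combine on an intensity basis.
pump: 87 − 20·log₁₀(33.9/2.9) = 87 − 21.36 = 65.64 dB.
conveyor drive: 75 − 20·log₁₀(39.7/4.2) = 75 − 19.51 = 55.49 dB.
Σ 10^(L/10) = 4.022e+06 → L_total = 10·log₁₀(4.022e+06) = 66.04 dB.

66 dB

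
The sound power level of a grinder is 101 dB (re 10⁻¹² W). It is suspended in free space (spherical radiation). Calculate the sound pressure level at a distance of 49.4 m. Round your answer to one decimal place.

56.1 dB

The power spreads over a sphere of area 4π·r², so L_p = L_w − 10·log₁₀(4π·r²).
4π·r² = 3.067e+04 m², 10·log₁₀ of that is 44.867 dB.
L_p = 101 − 44.867 = 56.13 dB.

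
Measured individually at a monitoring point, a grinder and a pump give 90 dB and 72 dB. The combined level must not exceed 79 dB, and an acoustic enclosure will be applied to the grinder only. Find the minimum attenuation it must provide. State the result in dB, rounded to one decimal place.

12.0 dB

The untreated sources together contribute 10^(72/10) = 1.585e+07, i.e. 72.00 dB.
To meet 79 dB overall, the treated grinder may contribute at most 10^(79/10) − 1.585e+07 = 6.358e+07, i.e. 78.03 dB.
Required insertion loss = 90 − 78.03 = 11.97 dB.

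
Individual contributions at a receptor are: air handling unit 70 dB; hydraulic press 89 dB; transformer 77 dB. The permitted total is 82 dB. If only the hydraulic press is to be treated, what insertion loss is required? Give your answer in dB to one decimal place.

Fixed contribution from the other sources: Σ 10^(L/10) = 10^(70/10) + 10^(77/10) = 6.012e+07 (77.79 dB).
The limit corresponds to 10^(82/10) = 1.585e+08; subtracting the fixed part leaves 9.837e+07 for the hydraulic press, i.e. 79.93 dB.
Required insertion loss = 89 − 79.93 = 9.07 dB.

9.1 dB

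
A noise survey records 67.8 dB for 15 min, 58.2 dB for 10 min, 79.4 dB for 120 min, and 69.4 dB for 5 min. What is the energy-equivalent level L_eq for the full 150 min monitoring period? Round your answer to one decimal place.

L_eq = 10·log₁₀[(1/T)·Σ tᵢ·10^(Lᵢ/10)] with T = 150 min.
Σ tᵢ·10^(Lᵢ/10) = 15·10^(67.8/10) + 10·10^(58.2/10) + 120·10^(79.4/10) + 5·10^(69.4/10) = 1.059e+10.
L_eq = 10·log₁₀(1.059e+10/150) = 78.49 dB.

78.5 dB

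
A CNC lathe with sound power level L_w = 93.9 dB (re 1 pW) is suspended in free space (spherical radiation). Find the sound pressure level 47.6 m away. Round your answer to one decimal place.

49.4 dB

Free-field spherical radiation: L_p = L_w − 10·log₁₀(4π·r²), r = 47.6 m.
4π·r² = 2.847e+04 m², 10·log₁₀ of that is 44.544 dB.
L_p = 93.9 − 44.544 = 49.36 dB.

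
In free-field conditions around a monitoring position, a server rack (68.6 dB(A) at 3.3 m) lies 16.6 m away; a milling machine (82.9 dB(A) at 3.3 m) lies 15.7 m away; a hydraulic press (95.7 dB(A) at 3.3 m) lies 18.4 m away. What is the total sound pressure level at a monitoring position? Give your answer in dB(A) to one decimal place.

81.1 dB(A)

Propagate each source to the receiver with L = L_ref − 20·log₁₀(r/r_ref), then add intensities.
server rack: 68.6 − 20·log₁₀(16.6/3.3) = 68.6 − 14.03 = 54.57 dB(A).
milling machine: 82.9 − 20·log₁₀(15.7/3.3) = 82.9 − 13.55 = 69.35 dB(A).
hydraulic press: 95.7 − 20·log₁₀(18.4/3.3) = 95.7 − 14.93 = 80.77 dB(A).
Σ 10^(L/10) = 1.284e+08 → L_total = 10·log₁₀(1.284e+08) = 81.09 dB(A).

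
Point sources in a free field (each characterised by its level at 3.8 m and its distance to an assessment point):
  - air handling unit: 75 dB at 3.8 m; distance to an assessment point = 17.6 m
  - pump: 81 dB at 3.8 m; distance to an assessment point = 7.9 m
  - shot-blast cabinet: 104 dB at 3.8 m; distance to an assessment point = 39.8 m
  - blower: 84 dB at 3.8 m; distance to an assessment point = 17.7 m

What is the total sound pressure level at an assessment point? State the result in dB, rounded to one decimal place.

84.3 dB

First find each source's level at the receiver (point-source: −20·log₁₀(r/r_ref)), then combine on an intensity basis.
air handling unit: 75 − 20·log₁₀(17.6/3.8) = 75 − 13.31 = 61.69 dB.
pump: 81 − 20·log₁₀(7.9/3.8) = 81 − 6.36 = 74.64 dB.
shot-blast cabinet: 104 − 20·log₁₀(39.8/3.8) = 104 − 20.40 = 83.60 dB.
blower: 84 − 20·log₁₀(17.7/3.8) = 84 − 13.36 = 70.64 dB.
Σ 10^(L/10) = 2.712e+08 → L_total = 10·log₁₀(2.712e+08) = 84.33 dB.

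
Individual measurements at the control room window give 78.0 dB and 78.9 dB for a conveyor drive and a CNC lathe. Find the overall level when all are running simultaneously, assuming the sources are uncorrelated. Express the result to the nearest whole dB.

81 dB

For uncorrelated sources the intensities add, so convert each level to linear form, sum, and take 10·log₁₀ of the total.
Σ 10^(L/10) = 10^(78.0/10) + 10^(78.9/10) = 1.407e+08.
L_total = 10·log₁₀(1.407e+08) = 81.48 dB.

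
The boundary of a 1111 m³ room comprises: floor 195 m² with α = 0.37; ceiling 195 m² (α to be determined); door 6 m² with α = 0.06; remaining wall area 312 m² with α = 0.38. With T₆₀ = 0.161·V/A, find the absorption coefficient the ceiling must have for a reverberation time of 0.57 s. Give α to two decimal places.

Required total absorption A = 0.161·1111/0.57 = 313.81 m².
Absorption from the other surfaces = 195·0.37 + 6·0.06 + 312·0.38 = 191.07 m², so the ceiling must supply 122.74 m² over 195 m².
α = 122.74/195 = 0.629.

0.63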